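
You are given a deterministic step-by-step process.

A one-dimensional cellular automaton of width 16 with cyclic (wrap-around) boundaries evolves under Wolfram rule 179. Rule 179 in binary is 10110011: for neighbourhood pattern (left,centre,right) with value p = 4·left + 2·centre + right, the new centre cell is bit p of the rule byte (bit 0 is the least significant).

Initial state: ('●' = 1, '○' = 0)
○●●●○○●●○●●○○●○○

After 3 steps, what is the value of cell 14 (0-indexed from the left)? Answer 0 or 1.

step 0: ○●●●○○●●○●●○○●○○
step 1: ●○●○●●○○●○○●●○●●
step 2: ○●○●○○●●○●●○○●○●
step 3: ●○●○●●○○●○○●●○●○

1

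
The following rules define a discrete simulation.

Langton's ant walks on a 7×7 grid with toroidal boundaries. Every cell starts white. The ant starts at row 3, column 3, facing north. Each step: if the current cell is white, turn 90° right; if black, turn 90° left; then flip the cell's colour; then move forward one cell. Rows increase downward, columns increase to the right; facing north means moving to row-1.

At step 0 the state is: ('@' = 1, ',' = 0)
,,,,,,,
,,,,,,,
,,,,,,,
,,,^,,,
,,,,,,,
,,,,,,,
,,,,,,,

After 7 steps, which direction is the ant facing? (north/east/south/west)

k=0  ,,,,,,,
,,,,,,,
,,,,,,,
,,,^,,,
,,,,,,,
,,,,,,,
,,,,,,,
k=1  ,,,,,,,
,,,,,,,
,,,,,,,
,,,@>,,
,,,,,,,
,,,,,,,
,,,,,,,
k=2  ,,,,,,,
,,,,,,,
,,,,,,,
,,,@@,,
,,,,v,,
,,,,,,,
,,,,,,,
k=3  ,,,,,,,
,,,,,,,
,,,,,,,
,,,@@,,
,,,<@,,
,,,,,,,
,,,,,,,
k=4  ,,,,,,,
,,,,,,,
,,,,,,,
,,,^@,,
,,,@@,,
,,,,,,,
,,,,,,,
k=5  ,,,,,,,
,,,,,,,
,,,,,,,
,,<,@,,
,,,@@,,
,,,,,,,
,,,,,,,
k=6  ,,,,,,,
,,,,,,,
,,^,,,,
,,@,@,,
,,,@@,,
,,,,,,,
,,,,,,,
k=7  ,,,,,,,
,,,,,,,
,,@>,,,
,,@,@,,
,,,@@,,
,,,,,,,
,,,,,,,

east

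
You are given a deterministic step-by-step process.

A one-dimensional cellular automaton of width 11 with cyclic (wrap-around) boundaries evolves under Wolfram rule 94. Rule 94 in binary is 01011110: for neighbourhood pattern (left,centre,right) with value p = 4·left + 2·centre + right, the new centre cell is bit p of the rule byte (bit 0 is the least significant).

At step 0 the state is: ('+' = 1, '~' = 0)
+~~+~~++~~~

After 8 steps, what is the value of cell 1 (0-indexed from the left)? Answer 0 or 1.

1

t=0: +~~+~~++~~~
t=1: +++++++++~+
t=2: ~~~~~~~~+~+
t=3: +~~~~~~++~+
t=4: ++~~~~+++~+
t=5: ~++~~++~+~+
t=6: ~++++++~+~+
t=7: ~+~~~~+~+~+
t=8: ~++~~++~+~+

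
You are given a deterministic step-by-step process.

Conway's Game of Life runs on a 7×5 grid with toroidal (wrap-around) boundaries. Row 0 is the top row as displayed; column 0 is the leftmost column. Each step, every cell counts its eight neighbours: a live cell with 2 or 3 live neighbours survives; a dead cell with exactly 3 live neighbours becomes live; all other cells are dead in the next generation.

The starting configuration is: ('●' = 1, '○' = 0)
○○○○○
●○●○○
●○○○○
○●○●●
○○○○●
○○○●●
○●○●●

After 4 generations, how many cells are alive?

[0] ○○○○○
●○●○○
●○○○○
○●○●●
○○○○●
○○○●●
○●○●●
[1] ●●●●●
○●○○○
●○●●○
○○○●●
○○●○○
○○●○○
●○●●●
[2] ○○○○○
○○○○○
●●●●○
○●○○●
○○●○○
○○●○●
○○○○○
[3] ○○○○○
○●●○○
●●●●●
○○○○●
●●●○○
○○○●○
○○○○○
[4] ○○○○○
○○○○●
○○○○●
○○○○○
●●●●●
○●●○○
○○○○○

9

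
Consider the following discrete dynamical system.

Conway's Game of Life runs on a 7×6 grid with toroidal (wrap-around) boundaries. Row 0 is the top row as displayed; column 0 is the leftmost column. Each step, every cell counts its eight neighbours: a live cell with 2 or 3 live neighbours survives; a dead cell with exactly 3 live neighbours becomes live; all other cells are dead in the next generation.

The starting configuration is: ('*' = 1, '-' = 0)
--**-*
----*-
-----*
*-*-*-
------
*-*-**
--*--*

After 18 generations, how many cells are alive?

4

t=0: --**-*
----*-
-----*
*-*-*-
------
*-*-**
--*--*
t=1: --**-*
---***
---***
-----*
*---*-
**-***
--*---
t=2: --*--*
*-----
*--*--
*--*--
-*-*--
*****-
------
t=3: ------
**---*
**---*
**-**-
-----*
**-**-
*---**
t=4: -*--*-
-*---*
------
-**-*-
------
-*-*--
**-**-
t=5: -*-**-
*-----
***---
------
-*-*--
**-**-
**-***
t=6: -*-*--
*--*-*
**----
*-----
**-**-
------
------
t=7: *-*-*-
----**
-*----
--*---
**---*
------
------
t=8: ---**-
**-***
------
--*---
**----
*-----
------
t=9: *-**--
*-**-*
******
-*----
**----
**----
------
t=10: *-****
------
------
---**-
--*---
**----
*-*---
t=11: *-****
---***
------
---*--
-***--
*-*---
--*-*-
t=12: ***---
*-*---
---*--
---*--
-*-*--
------
*-*-*-
t=13: *-*---
*-**--
--**--
---**-
--*---
-***--
*-**-*
t=14: *---*-
------
-*----
----*-
-*--*-
*---*-
*---**
t=15: *---*-
------
------
------
---**-
**-**-
**-**-
t=16: **-**-
------
------
------
--****
**----
------
t=17: ------
------
------
---**-
******
******
--*--*
t=18: ------
------
------
**----
------
------
--*--*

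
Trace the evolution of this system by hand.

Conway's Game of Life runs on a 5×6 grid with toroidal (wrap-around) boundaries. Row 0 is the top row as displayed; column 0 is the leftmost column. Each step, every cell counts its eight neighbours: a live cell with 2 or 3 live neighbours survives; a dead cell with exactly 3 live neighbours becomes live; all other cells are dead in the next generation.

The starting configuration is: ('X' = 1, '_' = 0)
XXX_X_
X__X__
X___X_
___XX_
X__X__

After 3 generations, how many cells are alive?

gen 0: XXX_X_
X__X__
X___X_
___XX_
X__X__
gen 1: X_X_X_
X_XXX_
____X_
___XX_
X_____
gen 2: X_X_X_
__X_X_
__X___
___XXX
_X__X_
gen 3: __X_X_
__X__X
__X__X
__XXXX
XXX___

13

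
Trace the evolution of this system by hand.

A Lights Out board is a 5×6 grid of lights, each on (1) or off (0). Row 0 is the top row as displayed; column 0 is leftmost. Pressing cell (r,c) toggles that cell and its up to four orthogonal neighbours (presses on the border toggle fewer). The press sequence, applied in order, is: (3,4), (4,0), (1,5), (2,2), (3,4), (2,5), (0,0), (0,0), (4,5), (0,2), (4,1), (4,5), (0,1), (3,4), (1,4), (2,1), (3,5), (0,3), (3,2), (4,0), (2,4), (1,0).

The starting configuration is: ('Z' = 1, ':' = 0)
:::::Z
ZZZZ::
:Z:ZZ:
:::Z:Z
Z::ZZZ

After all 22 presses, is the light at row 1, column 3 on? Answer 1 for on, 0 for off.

1

t=0: :::::Z
ZZZZ::
:Z:ZZ:
:::Z:Z
Z::ZZZ
t=1: :::::Z
ZZZZ::
:Z:Z::
::::Z:
Z::Z:Z
t=2: :::::Z
ZZZZ::
:Z:Z::
Z:::Z:
:Z:Z:Z
t=3: ::::::
ZZZZZZ
:Z:Z:Z
Z:::Z:
:Z:Z:Z
t=4: ::::::
ZZ:ZZZ
::Z::Z
Z:Z:Z:
:Z:Z:Z
t=5: ::::::
ZZ:ZZZ
::Z:ZZ
Z:ZZ:Z
:Z:ZZZ
t=6: ::::::
ZZ:ZZ:
::Z:::
Z:ZZ::
:Z:ZZZ
t=7: ZZ::::
:Z:ZZ:
::Z:::
Z:ZZ::
:Z:ZZZ
t=8: ::::::
ZZ:ZZ:
::Z:::
Z:ZZ::
:Z:ZZZ
t=9: ::::::
ZZ:ZZ:
::Z:::
Z:ZZ:Z
:Z:Z::
t=10: :ZZZ::
ZZZZZ:
::Z:::
Z:ZZ:Z
:Z:Z::
t=11: :ZZZ::
ZZZZZ:
::Z:::
ZZZZ:Z
Z:ZZ::
t=12: :ZZZ::
ZZZZZ:
::Z:::
ZZZZ::
Z:ZZZZ
t=13: Z::Z::
Z:ZZZ:
::Z:::
ZZZZ::
Z:ZZZZ
t=14: Z::Z::
Z:ZZZ:
::Z:Z:
ZZZ:ZZ
Z:ZZ:Z
t=15: Z::ZZ:
Z:Z::Z
::Z:::
ZZZ:ZZ
Z:ZZ:Z
t=16: Z::ZZ:
ZZZ::Z
ZZ::::
Z:Z:ZZ
Z:ZZ:Z
t=17: Z::ZZ:
ZZZ::Z
ZZ:::Z
Z:Z:::
Z:ZZ::
t=18: Z:Z:::
ZZZZ:Z
ZZ:::Z
Z:Z:::
Z:ZZ::
t=19: Z:Z:::
ZZZZ:Z
ZZZ::Z
ZZ:Z::
Z::Z::
t=20: Z:Z:::
ZZZZ:Z
ZZZ::Z
:Z:Z::
:Z:Z::
t=21: Z:Z:::
ZZZZZZ
ZZZZZ:
:Z:ZZ:
:Z:Z::
t=22: ::Z:::
::ZZZZ
:ZZZZ:
:Z:ZZ:
:Z:Z::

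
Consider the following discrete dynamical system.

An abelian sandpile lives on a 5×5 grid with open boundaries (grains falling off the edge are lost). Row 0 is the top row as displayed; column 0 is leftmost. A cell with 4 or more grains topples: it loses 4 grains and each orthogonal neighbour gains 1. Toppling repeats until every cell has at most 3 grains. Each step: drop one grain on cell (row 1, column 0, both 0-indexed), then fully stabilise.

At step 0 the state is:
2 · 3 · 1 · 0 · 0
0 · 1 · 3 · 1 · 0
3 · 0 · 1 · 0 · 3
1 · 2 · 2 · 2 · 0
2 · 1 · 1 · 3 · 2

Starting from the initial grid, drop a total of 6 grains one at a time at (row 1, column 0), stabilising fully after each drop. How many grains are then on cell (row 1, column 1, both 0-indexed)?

k=0  2 · 3 · 1 · 0 · 0
0 · 1 · 3 · 1 · 0
3 · 0 · 1 · 0 · 3
1 · 2 · 2 · 2 · 0
2 · 1 · 1 · 3 · 2
k=1  2 · 3 · 1 · 0 · 0
1 · 1 · 3 · 1 · 0
3 · 0 · 1 · 0 · 3
1 · 2 · 2 · 2 · 0
2 · 1 · 1 · 3 · 2
k=2  2 · 3 · 1 · 0 · 0
2 · 1 · 3 · 1 · 0
3 · 0 · 1 · 0 · 3
1 · 2 · 2 · 2 · 0
2 · 1 · 1 · 3 · 2
k=3  2 · 3 · 1 · 0 · 0
3 · 1 · 3 · 1 · 0
3 · 0 · 1 · 0 · 3
1 · 2 · 2 · 2 · 0
2 · 1 · 1 · 3 · 2
k=4  3 · 3 · 1 · 0 · 0
1 · 2 · 3 · 1 · 0
0 · 1 · 1 · 0 · 3
2 · 2 · 2 · 2 · 0
2 · 1 · 1 · 3 · 2
k=5  3 · 3 · 1 · 0 · 0
2 · 2 · 3 · 1 · 0
0 · 1 · 1 · 0 · 3
2 · 2 · 2 · 2 · 0
2 · 1 · 1 · 3 · 2
k=6  3 · 3 · 1 · 0 · 0
3 · 2 · 3 · 1 · 0
0 · 1 · 1 · 0 · 3
2 · 2 · 2 · 2 · 0
2 · 1 · 1 · 3 · 2

2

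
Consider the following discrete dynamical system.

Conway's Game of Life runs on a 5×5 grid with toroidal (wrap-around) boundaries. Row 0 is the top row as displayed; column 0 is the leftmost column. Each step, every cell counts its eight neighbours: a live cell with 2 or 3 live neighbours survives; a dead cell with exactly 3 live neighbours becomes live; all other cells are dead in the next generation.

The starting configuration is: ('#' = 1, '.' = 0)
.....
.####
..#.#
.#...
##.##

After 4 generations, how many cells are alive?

k=0  .....
.####
..#.#
.#...
##.##
k=1  .....
###.#
....#
.#...
###.#
k=2  .....
##.##
..###
.####
###..
k=3  ...#.
##...
.....
.....
#...#
k=4  .#...
.....
.....
.....
....#

2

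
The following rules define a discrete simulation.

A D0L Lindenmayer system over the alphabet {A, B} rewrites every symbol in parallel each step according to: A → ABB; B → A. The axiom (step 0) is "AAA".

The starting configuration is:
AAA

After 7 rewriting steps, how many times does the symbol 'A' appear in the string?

t=0: AAA
t=1: ABBABBABB
t=2: ABBAAABBAAABBAA
t=3: ABBAAABBABBABBAAABBABBABBAAABBABB
t=4: ABBAAABBABBABBAAABBAAABBAAABBABBABBAAABBAAABBAAABBABBABBAAABBAA
t=5: ABBAAABBABBABBAAABBAAABBAAABBABBABBAAABBABBABBAAABBABBABBA…BABBABBAAABBABBABBAAABBABBABBAAABBAAABBAAABBABBABBAAABBABB  (len 129)
t=6: ABBAAABBABBABBAAABBAAABBAAABBABBABBAAABBABBABBAAABBABBABBA…BBABBABBAAABBABBABBAAABBABBABBAAABBAAABBAAABBABBABBAAABBAA  (len 255)
t=7: ABBAAABBABBABBAAABBAAABBAAABBABBABBAAABBABBABBAAABBABBABBA…BABBABBAAABBABBABBAAABBABBABBAAABBAAABBAAABBABBABBAAABBABB  (len 513)

255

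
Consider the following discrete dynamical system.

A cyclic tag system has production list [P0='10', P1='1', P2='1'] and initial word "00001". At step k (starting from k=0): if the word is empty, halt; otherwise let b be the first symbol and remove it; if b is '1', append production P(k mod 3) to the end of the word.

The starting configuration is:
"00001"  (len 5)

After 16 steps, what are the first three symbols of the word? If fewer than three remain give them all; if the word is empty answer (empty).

10

0) "00001"  (len 5)
1) "0001"  (len 4)
2) "001"  (len 3)
3) "01"  (len 2)
4) "1"  (len 1)
5) "1"  (len 1)
6) "1"  (len 1)
7) "10"  (len 2)
8) "01"  (len 2)
9) "1"  (len 1)
10) "10"  (len 2)
11) "01"  (len 2)
12) "1"  (len 1)
13) "10"  (len 2)
14) "01"  (len 2)
15) "1"  (len 1)
16) "10"  (len 2)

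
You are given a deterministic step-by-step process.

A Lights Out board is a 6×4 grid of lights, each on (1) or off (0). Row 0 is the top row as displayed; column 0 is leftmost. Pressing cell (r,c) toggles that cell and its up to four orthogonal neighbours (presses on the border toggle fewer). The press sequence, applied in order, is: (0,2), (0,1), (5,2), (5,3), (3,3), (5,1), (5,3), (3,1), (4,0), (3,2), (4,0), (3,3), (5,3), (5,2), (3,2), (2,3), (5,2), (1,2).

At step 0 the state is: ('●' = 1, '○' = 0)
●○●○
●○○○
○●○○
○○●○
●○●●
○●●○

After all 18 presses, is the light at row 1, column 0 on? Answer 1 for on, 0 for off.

k=0  ●○●○
●○○○
○●○○
○○●○
●○●●
○●●○
k=1  ●●○●
●○●○
○●○○
○○●○
●○●●
○●●○
k=2  ○○●●
●●●○
○●○○
○○●○
●○●●
○●●○
k=3  ○○●●
●●●○
○●○○
○○●○
●○○●
○○○●
k=4  ○○●●
●●●○
○●○○
○○●○
●○○○
○○●○
k=5  ○○●●
●●●○
○●○●
○○○●
●○○●
○○●○
k=6  ○○●●
●●●○
○●○●
○○○●
●●○●
●●○○
k=7  ○○●●
●●●○
○●○●
○○○●
●●○○
●●●●
k=8  ○○●●
●●●○
○○○●
●●●●
●○○○
●●●●
k=9  ○○●●
●●●○
○○○●
○●●●
○●○○
○●●●
k=10  ○○●●
●●●○
○○●●
○○○○
○●●○
○●●●
k=11  ○○●●
●●●○
○○●●
●○○○
●○●○
●●●●
k=12  ○○●●
●●●○
○○●○
●○●●
●○●●
●●●●
k=13  ○○●●
●●●○
○○●○
●○●●
●○●○
●●○○
k=14  ○○●●
●●●○
○○●○
●○●●
●○○○
●○●●
k=15  ○○●●
●●●○
○○○○
●●○○
●○●○
●○●●
k=16  ○○●●
●●●●
○○●●
●●○●
●○●○
●○●●
k=17  ○○●●
●●●●
○○●●
●●○●
●○○○
●●○○
k=18  ○○○●
●○○○
○○○●
●●○●
●○○○
●●○○

1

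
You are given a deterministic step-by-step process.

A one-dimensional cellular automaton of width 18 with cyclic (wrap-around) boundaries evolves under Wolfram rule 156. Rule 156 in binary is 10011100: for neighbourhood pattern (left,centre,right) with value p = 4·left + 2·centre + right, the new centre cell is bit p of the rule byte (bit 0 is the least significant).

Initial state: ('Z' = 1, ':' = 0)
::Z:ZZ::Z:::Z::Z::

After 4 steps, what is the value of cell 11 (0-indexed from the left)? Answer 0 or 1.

gen 0: ::Z:ZZ::Z:::Z::Z::
gen 1: ::Z:Z:Z:ZZ::ZZ:ZZ:
gen 2: ::Z:Z:Z:Z:Z:Z::Z:Z
gen 3: Z:Z:Z:Z:Z:Z:ZZ:Z:Z
gen 4: ::Z:Z:Z:Z:Z:Z::Z:Z

0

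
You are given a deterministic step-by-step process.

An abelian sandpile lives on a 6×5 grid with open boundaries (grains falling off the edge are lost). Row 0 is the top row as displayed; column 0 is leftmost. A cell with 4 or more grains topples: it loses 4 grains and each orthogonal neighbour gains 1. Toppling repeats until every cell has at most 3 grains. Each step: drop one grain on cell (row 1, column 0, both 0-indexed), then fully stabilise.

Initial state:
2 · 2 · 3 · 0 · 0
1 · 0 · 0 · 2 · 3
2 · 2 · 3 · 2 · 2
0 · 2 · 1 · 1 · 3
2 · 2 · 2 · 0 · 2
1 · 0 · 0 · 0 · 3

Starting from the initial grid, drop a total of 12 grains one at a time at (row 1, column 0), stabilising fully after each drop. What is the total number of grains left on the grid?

49

t=0: 2 · 2 · 3 · 0 · 0
1 · 0 · 0 · 2 · 3
2 · 2 · 3 · 2 · 2
0 · 2 · 1 · 1 · 3
2 · 2 · 2 · 0 · 2
1 · 0 · 0 · 0 · 3
t=1: 2 · 2 · 3 · 0 · 0
2 · 0 · 0 · 2 · 3
2 · 2 · 3 · 2 · 2
0 · 2 · 1 · 1 · 3
2 · 2 · 2 · 0 · 2
1 · 0 · 0 · 0 · 3
t=2: 2 · 2 · 3 · 0 · 0
3 · 0 · 0 · 2 · 3
2 · 2 · 3 · 2 · 2
0 · 2 · 1 · 1 · 3
2 · 2 · 2 · 0 · 2
1 · 0 · 0 · 0 · 3
t=3: 3 · 2 · 3 · 0 · 0
0 · 1 · 0 · 2 · 3
3 · 2 · 3 · 2 · 2
0 · 2 · 1 · 1 · 3
2 · 2 · 2 · 0 · 2
1 · 0 · 0 · 0 · 3
t=4: 3 · 2 · 3 · 0 · 0
1 · 1 · 0 · 2 · 3
3 · 2 · 3 · 2 · 2
0 · 2 · 1 · 1 · 3
2 · 2 · 2 · 0 · 2
1 · 0 · 0 · 0 · 3
t=5: 3 · 2 · 3 · 0 · 0
2 · 1 · 0 · 2 · 3
3 · 2 · 3 · 2 · 2
0 · 2 · 1 · 1 · 3
2 · 2 · 2 · 0 · 2
1 · 0 · 0 · 0 · 3
t=6: 3 · 2 · 3 · 0 · 0
3 · 1 · 0 · 2 · 3
3 · 2 · 3 · 2 · 2
0 · 2 · 1 · 1 · 3
2 · 2 · 2 · 0 · 2
1 · 0 · 0 · 0 · 3
t=7: 0 · 3 · 3 · 0 · 0
2 · 2 · 0 · 2 · 3
0 · 3 · 3 · 2 · 2
1 · 2 · 1 · 1 · 3
2 · 2 · 2 · 0 · 2
1 · 0 · 0 · 0 · 3
t=8: 0 · 3 · 3 · 0 · 0
3 · 2 · 0 · 2 · 3
0 · 3 · 3 · 2 · 2
1 · 2 · 1 · 1 · 3
2 · 2 · 2 · 0 · 2
1 · 0 · 0 · 0 · 3
t=9: 1 · 3 · 3 · 0 · 0
0 · 3 · 0 · 2 · 3
1 · 3 · 3 · 2 · 2
1 · 2 · 1 · 1 · 3
2 · 2 · 2 · 0 · 2
1 · 0 · 0 · 0 · 3
t=10: 1 · 3 · 3 · 0 · 0
1 · 3 · 0 · 2 · 3
1 · 3 · 3 · 2 · 2
1 · 2 · 1 · 1 · 3
2 · 2 · 2 · 0 · 2
1 · 0 · 0 · 0 · 3
t=11: 1 · 3 · 3 · 0 · 0
2 · 3 · 0 · 2 · 3
1 · 3 · 3 · 2 · 2
1 · 2 · 1 · 1 · 3
2 · 2 · 2 · 0 · 2
1 · 0 · 0 · 0 · 3
t=12: 1 · 3 · 3 · 0 · 0
3 · 3 · 0 · 2 · 3
1 · 3 · 3 · 2 · 2
1 · 2 · 1 · 1 · 3
2 · 2 · 2 · 0 · 2
1 · 0 · 0 · 0 · 3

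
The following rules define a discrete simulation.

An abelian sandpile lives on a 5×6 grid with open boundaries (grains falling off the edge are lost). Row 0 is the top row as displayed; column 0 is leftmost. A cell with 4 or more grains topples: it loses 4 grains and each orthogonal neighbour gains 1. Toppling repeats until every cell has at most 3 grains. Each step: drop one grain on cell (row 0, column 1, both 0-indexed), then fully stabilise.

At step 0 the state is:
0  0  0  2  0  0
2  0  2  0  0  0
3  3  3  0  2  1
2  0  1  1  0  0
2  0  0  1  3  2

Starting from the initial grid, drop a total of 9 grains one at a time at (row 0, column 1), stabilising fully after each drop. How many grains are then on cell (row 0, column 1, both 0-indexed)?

0) 0  0  0  2  0  0
2  0  2  0  0  0
3  3  3  0  2  1
2  0  1  1  0  0
2  0  0  1  3  2
1) 0  1  0  2  0  0
2  0  2  0  0  0
3  3  3  0  2  1
2  0  1  1  0  0
2  0  0  1  3  2
2) 0  2  0  2  0  0
2  0  2  0  0  0
3  3  3  0  2  1
2  0  1  1  0  0
2  0  0  1  3  2
3) 0  3  0  2  0  0
2  0  2  0  0  0
3  3  3  0  2  1
2  0  1  1  0  0
2  0  0  1  3  2
4) 1  0  1  2  0  0
2  1  2  0  0  0
3  3  3  0  2  1
2  0  1  1  0  0
2  0  0  1  3  2
5) 1  1  1  2  0  0
2  1  2  0  0  0
3  3  3  0  2  1
2  0  1  1  0  0
2  0  0  1  3  2
6) 1  2  1  2  0  0
2  1  2  0  0  0
3  3  3  0  2  1
2  0  1  1  0  0
2  0  0  1  3  2
7) 1  3  1  2  0  0
2  1  2  0  0  0
3  3  3  0  2  1
2  0  1  1  0  0
2  0  0  1  3  2
8) 2  0  2  2  0  0
2  2  2  0  0  0
3  3  3  0  2  1
2  0  1  1  0  0
2  0  0  1  3  2
9) 2  1  2  2  0  0
2  2  2  0  0  0
3  3  3  0  2  1
2  0  1  1  0  0
2  0  0  1  3  2

1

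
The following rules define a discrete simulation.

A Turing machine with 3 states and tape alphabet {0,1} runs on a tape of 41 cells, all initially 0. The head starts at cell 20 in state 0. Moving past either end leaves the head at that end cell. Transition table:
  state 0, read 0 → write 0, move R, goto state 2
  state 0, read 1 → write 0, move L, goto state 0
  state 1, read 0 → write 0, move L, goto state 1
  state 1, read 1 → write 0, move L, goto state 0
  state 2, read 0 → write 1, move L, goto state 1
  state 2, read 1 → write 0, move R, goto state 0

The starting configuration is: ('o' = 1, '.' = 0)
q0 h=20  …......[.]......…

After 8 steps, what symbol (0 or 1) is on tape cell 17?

gen 0: q0 h=20  …......[.]......…
gen 1: q2 h=21  …......[.]......…
gen 2: q1 h=20  …......[.]o.....…
gen 3: q1 h=19  …......[.].o....…
gen 4: q1 h=18  …......[.]..o...…
gen 5: q1 h=17  …......[.]...o..…
gen 6: q1 h=16  …......[.]....o.…
gen 7: q1 h=15  …......[.].....o…
gen 8: q1 h=14  …......[.]......…

0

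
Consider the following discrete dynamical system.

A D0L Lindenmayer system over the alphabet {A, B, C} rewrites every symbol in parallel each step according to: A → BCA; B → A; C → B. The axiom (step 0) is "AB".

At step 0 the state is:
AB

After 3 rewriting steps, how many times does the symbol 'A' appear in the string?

k=0  AB
k=1  BCAA
k=2  ABBCABCA
k=3  BCAAABBCAABBCA

6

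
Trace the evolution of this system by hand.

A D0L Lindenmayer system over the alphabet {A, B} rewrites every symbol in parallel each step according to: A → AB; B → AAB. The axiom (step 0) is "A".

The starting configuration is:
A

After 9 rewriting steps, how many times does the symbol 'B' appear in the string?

985

0) A
1) AB
2) ABAAB
3) ABAABABABAAB
4) ABAABABABAABABAABABAABABABAAB
5) ABAABABABAABABAABABAABABABAABABAABABABAABABAABABABAABABAABABAABABABAAB
6) ABAABABABAABABAABABAABABABAABABAABABABAABABAABABABAABABAAB…ABAABABAABABABAABABAABABABAABABAABABABAABABAABABAABABABAAB  (len 169)
7) ABAABABABAABABAABABAABABABAABABAABABABAABABAABABABAABABAAB…ABAABABAABABABAABABAABABABAABABAABABABAABABAABABAABABABAAB  (len 408)
8) ABAABABABAABABAABABAABABABAABABAABABABAABABAABABABAABABAAB…ABAABABAABABABAABABAABABABAABABAABABABAABABAABABAABABABAAB  (len 985)
9) ABAABABABAABABAABABAABABABAABABAABABABAABABAABABABAABABAAB…ABAABABAABABABAABABAABABABAABABAABABABAABABAABABAABABABAAB  (len 2378)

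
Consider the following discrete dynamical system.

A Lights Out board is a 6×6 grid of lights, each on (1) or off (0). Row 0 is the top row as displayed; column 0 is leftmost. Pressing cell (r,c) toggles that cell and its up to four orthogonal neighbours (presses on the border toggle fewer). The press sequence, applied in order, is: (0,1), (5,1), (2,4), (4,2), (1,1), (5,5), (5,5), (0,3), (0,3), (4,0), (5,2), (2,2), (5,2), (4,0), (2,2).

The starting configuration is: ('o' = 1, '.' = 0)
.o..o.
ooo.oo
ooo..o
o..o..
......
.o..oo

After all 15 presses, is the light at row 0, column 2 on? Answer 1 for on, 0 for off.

t=0: .o..o.
ooo.oo
ooo..o
o..o..
......
.o..oo
t=1: o.o.o.
o.o.oo
ooo..o
o..o..
......
.o..oo
t=2: o.o.o.
o.o.oo
ooo..o
o..o..
.o....
o.o.oo
t=3: o.o.o.
o.o..o
ooooo.
o..oo.
.o....
o.o.oo
t=4: o.o.o.
o.o..o
ooooo.
o.ooo.
..oo..
o...oo
t=5: ooo.o.
.o...o
o.ooo.
o.ooo.
..oo..
o...oo
t=6: ooo.o.
.o...o
o.ooo.
o.ooo.
..oo.o
o.....
t=7: ooo.o.
.o...o
o.ooo.
o.ooo.
..oo..
o...oo
t=8: oo.o..
.o.o.o
o.ooo.
o.ooo.
..oo..
o...oo
t=9: ooo.o.
.o...o
o.ooo.
o.ooo.
..oo..
o...oo
t=10: ooo.o.
.o...o
o.ooo.
..ooo.
oooo..
....oo
t=11: ooo.o.
.o...o
o.ooo.
..ooo.
oo.o..
.ooooo
t=12: ooo.o.
.oo..o
oo..o.
...oo.
oo.o..
.ooooo
t=13: ooo.o.
.oo..o
oo..o.
...oo.
oooo..
....oo
t=14: ooo.o.
.oo..o
oo..o.
o..oo.
..oo..
o...oo
t=15: ooo.o.
.o...o
o.ooo.
o.ooo.
..oo..
o...oo

1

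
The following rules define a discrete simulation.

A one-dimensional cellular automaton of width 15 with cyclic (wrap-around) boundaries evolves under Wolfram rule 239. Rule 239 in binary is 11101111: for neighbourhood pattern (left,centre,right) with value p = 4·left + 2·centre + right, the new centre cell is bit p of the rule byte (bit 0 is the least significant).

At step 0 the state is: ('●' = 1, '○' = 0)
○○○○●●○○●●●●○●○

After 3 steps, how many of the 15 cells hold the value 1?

[0] ○○○○●●○○●●●●○●○
[1] ●●●●●●○●●●●●●●○
[2] ●●●●●●●●●●●●●●●
[3] ●●●●●●●●●●●●●●●

15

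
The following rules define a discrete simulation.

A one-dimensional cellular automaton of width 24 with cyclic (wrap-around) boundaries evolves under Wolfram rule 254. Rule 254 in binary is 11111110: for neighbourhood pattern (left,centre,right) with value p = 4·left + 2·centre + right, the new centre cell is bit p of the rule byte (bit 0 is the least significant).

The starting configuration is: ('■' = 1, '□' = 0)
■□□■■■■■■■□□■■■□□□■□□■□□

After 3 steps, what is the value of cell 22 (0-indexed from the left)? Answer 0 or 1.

gen 0: ■□□■■■■■■■□□■■■□□□■□□■□□
gen 1: ■■■■■■■■■■■■■■■■□■■■■■■■
gen 2: ■■■■■■■■■■■■■■■■■■■■■■■■
gen 3: ■■■■■■■■■■■■■■■■■■■■■■■■

1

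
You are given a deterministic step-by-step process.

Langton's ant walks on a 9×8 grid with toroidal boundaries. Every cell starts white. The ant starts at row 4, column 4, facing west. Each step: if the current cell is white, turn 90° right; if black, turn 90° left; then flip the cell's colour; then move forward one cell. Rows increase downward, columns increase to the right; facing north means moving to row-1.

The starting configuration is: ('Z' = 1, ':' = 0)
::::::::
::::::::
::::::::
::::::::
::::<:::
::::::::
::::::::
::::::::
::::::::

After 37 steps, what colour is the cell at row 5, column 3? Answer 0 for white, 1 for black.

1

step 0: ::::::::
::::::::
::::::::
::::::::
::::<:::
::::::::
::::::::
::::::::
::::::::
step 1: ::::::::
::::::::
::::::::
::::^:::
::::Z:::
::::::::
::::::::
::::::::
::::::::
step 2: ::::::::
::::::::
::::::::
::::Z>::
::::Z:::
::::::::
::::::::
::::::::
::::::::
step 3: ::::::::
::::::::
::::::::
::::ZZ::
::::Zv::
::::::::
::::::::
::::::::
::::::::
step 4: ::::::::
::::::::
::::::::
::::ZZ::
::::<Z::
::::::::
::::::::
::::::::
::::::::
step 5: ::::::::
::::::::
::::::::
::::ZZ::
:::::Z::
::::v:::
::::::::
::::::::
::::::::
step 6: ::::::::
::::::::
::::::::
::::ZZ::
:::::Z::
:::<Z:::
::::::::
::::::::
::::::::
step 7: ::::::::
::::::::
::::::::
::::ZZ::
:::^:Z::
:::ZZ:::
::::::::
::::::::
::::::::
step 8: ::::::::
::::::::
::::::::
::::ZZ::
:::Z>Z::
:::ZZ:::
::::::::
::::::::
::::::::
step 9: ::::::::
::::::::
::::::::
::::ZZ::
:::ZZZ::
:::Zv:::
::::::::
::::::::
::::::::
step 10: ::::::::
::::::::
::::::::
::::ZZ::
:::ZZZ::
:::Z:>::
::::::::
::::::::
::::::::
step 11: ::::::::
::::::::
::::::::
::::ZZ::
:::ZZZ::
:::Z:Z::
:::::v::
::::::::
::::::::
step 12: ::::::::
::::::::
::::::::
::::ZZ::
:::ZZZ::
:::Z:Z::
::::<Z::
::::::::
::::::::
step 13: ::::::::
::::::::
::::::::
::::ZZ::
:::ZZZ::
:::Z^Z::
::::ZZ::
::::::::
::::::::
step 14: ::::::::
::::::::
::::::::
::::ZZ::
:::ZZZ::
:::ZZ>::
::::ZZ::
::::::::
::::::::
step 15: ::::::::
::::::::
::::::::
::::ZZ::
:::ZZ^::
:::ZZ:::
::::ZZ::
::::::::
::::::::
step 16: ::::::::
::::::::
::::::::
::::ZZ::
:::Z<:::
:::ZZ:::
::::ZZ::
::::::::
::::::::
step 17: ::::::::
::::::::
::::::::
::::ZZ::
:::Z::::
:::Zv:::
::::ZZ::
::::::::
::::::::
step 18: ::::::::
::::::::
::::::::
::::ZZ::
:::Z::::
:::Z:>::
::::ZZ::
::::::::
::::::::
step 19: ::::::::
::::::::
::::::::
::::ZZ::
:::Z::::
:::Z:Z::
::::Zv::
::::::::
::::::::
step 20: ::::::::
::::::::
::::::::
::::ZZ::
:::Z::::
:::Z:Z::
::::Z:>:
::::::::
::::::::
step 21: ::::::::
::::::::
::::::::
::::ZZ::
:::Z::::
:::Z:Z::
::::Z:Z:
::::::v:
::::::::
step 22: ::::::::
::::::::
::::::::
::::ZZ::
:::Z::::
:::Z:Z::
::::Z:Z:
:::::<Z:
::::::::
step 23: ::::::::
::::::::
::::::::
::::ZZ::
:::Z::::
:::Z:Z::
::::Z^Z:
:::::ZZ:
::::::::
step 24: ::::::::
::::::::
::::::::
::::ZZ::
:::Z::::
:::Z:Z::
::::ZZ>:
:::::ZZ:
::::::::
step 25: ::::::::
::::::::
::::::::
::::ZZ::
:::Z::::
:::Z:Z^:
::::ZZ::
:::::ZZ:
::::::::
step 26: ::::::::
::::::::
::::::::
::::ZZ::
:::Z::::
:::Z:ZZ>
::::ZZ::
:::::ZZ:
::::::::
step 27: ::::::::
::::::::
::::::::
::::ZZ::
:::Z::::
:::Z:ZZZ
::::ZZ:v
:::::ZZ:
::::::::
step 28: ::::::::
::::::::
::::::::
::::ZZ::
:::Z::::
:::Z:ZZZ
::::ZZ<Z
:::::ZZ:
::::::::
step 29: ::::::::
::::::::
::::::::
::::ZZ::
:::Z::::
:::Z:Z^Z
::::ZZZZ
:::::ZZ:
::::::::
step 30: ::::::::
::::::::
::::::::
::::ZZ::
:::Z::::
:::Z:<:Z
::::ZZZZ
:::::ZZ:
::::::::
step 31: ::::::::
::::::::
::::::::
::::ZZ::
:::Z::::
:::Z:::Z
::::ZvZZ
:::::ZZ:
::::::::
step 32: ::::::::
::::::::
::::::::
::::ZZ::
:::Z::::
:::Z:::Z
::::Z:>Z
:::::ZZ:
::::::::
step 33: ::::::::
::::::::
::::::::
::::ZZ::
:::Z::::
:::Z::^Z
::::Z::Z
:::::ZZ:
::::::::
step 34: ::::::::
::::::::
::::::::
::::ZZ::
:::Z::::
:::Z::Z>
::::Z::Z
:::::ZZ:
::::::::
step 35: ::::::::
::::::::
::::::::
::::ZZ::
:::Z:::^
:::Z::Z:
::::Z::Z
:::::ZZ:
::::::::
step 36: ::::::::
::::::::
::::::::
::::ZZ::
>::Z:::Z
:::Z::Z:
::::Z::Z
:::::ZZ:
::::::::
step 37: ::::::::
::::::::
::::::::
::::ZZ::
Z::Z:::Z
v::Z::Z:
::::Z::Z
:::::ZZ:
::::::::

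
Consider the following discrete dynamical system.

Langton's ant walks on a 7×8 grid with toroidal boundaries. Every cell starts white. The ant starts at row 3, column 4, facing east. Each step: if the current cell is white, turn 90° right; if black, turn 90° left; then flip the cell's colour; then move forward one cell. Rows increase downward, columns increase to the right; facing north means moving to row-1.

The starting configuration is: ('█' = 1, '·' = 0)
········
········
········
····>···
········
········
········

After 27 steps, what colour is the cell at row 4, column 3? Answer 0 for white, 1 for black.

1

gen 0: ········
········
········
····>···
········
········
········
gen 1: ········
········
········
····█···
····v···
········
········
gen 2: ········
········
········
····█···
···<█···
········
········
gen 3: ········
········
········
···^█···
···██···
········
········
gen 4: ········
········
········
···█>···
···██···
········
········
gen 5: ········
········
····^···
···█····
···██···
········
········
gen 6: ········
········
····█>··
···█····
···██···
········
········
gen 7: ········
········
····██··
···█·v··
···██···
········
········
gen 8: ········
········
····██··
···█<█··
···██···
········
········
gen 9: ········
········
····^█··
···███··
···██···
········
········
gen 10: ········
········
···<·█··
···███··
···██···
········
········
gen 11: ········
···^····
···█·█··
···███··
···██···
········
········
gen 12: ········
···█>···
···█·█··
···███··
···██···
········
········
gen 13: ········
···██···
···█v█··
···███··
···██···
········
········
gen 14: ········
···██···
···<██··
···███··
···██···
········
········
gen 15: ········
···██···
····██··
···v██··
···██···
········
········
gen 16: ········
···██···
····██··
····>█··
···██···
········
········
gen 17: ········
···██···
····^█··
·····█··
···██···
········
········
gen 18: ········
···██···
···<·█··
·····█··
···██···
········
········
gen 19: ········
···^█···
···█·█··
·····█··
···██···
········
········
gen 20: ········
··<·█···
···█·█··
·····█··
···██···
········
········
gen 21: ··^·····
··█·█···
···█·█··
·····█··
···██···
········
········
gen 22: ··█>····
··█·█···
···█·█··
·····█··
···██···
········
········
gen 23: ··██····
··█v█···
···█·█··
·····█··
···██···
········
········
gen 24: ··██····
··<██···
···█·█··
·····█··
···██···
········
········
gen 25: ··██····
···██···
··v█·█··
·····█··
···██···
········
········
gen 26: ··██····
···██···
·<██·█··
·····█··
···██···
········
········
gen 27: ··██····
·^·██···
·███·█··
·····█··
···██···
········
········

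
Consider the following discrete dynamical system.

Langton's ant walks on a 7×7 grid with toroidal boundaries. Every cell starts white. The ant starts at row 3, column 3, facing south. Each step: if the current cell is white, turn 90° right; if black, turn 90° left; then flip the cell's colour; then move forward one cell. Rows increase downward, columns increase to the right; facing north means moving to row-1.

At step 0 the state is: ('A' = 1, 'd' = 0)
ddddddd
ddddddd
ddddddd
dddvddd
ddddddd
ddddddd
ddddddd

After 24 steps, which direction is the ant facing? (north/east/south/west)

north

step 0: ddddddd
ddddddd
ddddddd
dddvddd
ddddddd
ddddddd
ddddddd
step 1: ddddddd
ddddddd
ddddddd
dd<Addd
ddddddd
ddddddd
ddddddd
step 2: ddddddd
ddddddd
dd^dddd
ddAAddd
ddddddd
ddddddd
ddddddd
step 3: ddddddd
ddddddd
ddA>ddd
ddAAddd
ddddddd
ddddddd
ddddddd
step 4: ddddddd
ddddddd
ddAAddd
ddAvddd
ddddddd
ddddddd
ddddddd
step 5: ddddddd
ddddddd
ddAAddd
ddAd>dd
ddddddd
ddddddd
ddddddd
step 6: ddddddd
ddddddd
ddAAddd
ddAdAdd
ddddvdd
ddddddd
ddddddd
step 7: ddddddd
ddddddd
ddAAddd
ddAdAdd
ddd<Add
ddddddd
ddddddd
step 8: ddddddd
ddddddd
ddAAddd
ddA^Add
dddAAdd
ddddddd
ddddddd
step 9: ddddddd
ddddddd
ddAAddd
ddAA>dd
dddAAdd
ddddddd
ddddddd
step 10: ddddddd
ddddddd
ddAA^dd
ddAAddd
dddAAdd
ddddddd
ddddddd
step 11: ddddddd
ddddddd
ddAAA>d
ddAAddd
dddAAdd
ddddddd
ddddddd
step 12: ddddddd
ddddddd
ddAAAAd
ddAAdvd
dddAAdd
ddddddd
ddddddd
step 13: ddddddd
ddddddd
ddAAAAd
ddAA<Ad
dddAAdd
ddddddd
ddddddd
step 14: ddddddd
ddddddd
ddAA^Ad
ddAAAAd
dddAAdd
ddddddd
ddddddd
step 15: ddddddd
ddddddd
ddA<dAd
ddAAAAd
dddAAdd
ddddddd
ddddddd
step 16: ddddddd
ddddddd
ddAddAd
ddAvAAd
dddAAdd
ddddddd
ddddddd
step 17: ddddddd
ddddddd
ddAddAd
ddAd>Ad
dddAAdd
ddddddd
ddddddd
step 18: ddddddd
ddddddd
ddAd^Ad
ddAddAd
dddAAdd
ddddddd
ddddddd
step 19: ddddddd
ddddddd
ddAdA>d
ddAddAd
dddAAdd
ddddddd
ddddddd
step 20: ddddddd
ddddd^d
ddAdAdd
ddAddAd
dddAAdd
ddddddd
ddddddd
step 21: ddddddd
dddddA>
ddAdAdd
ddAddAd
dddAAdd
ddddddd
ddddddd
step 22: ddddddd
dddddAA
ddAdAdv
ddAddAd
dddAAdd
ddddddd
ddddddd
step 23: ddddddd
dddddAA
ddAdA<A
ddAddAd
dddAAdd
ddddddd
ddddddd
step 24: ddddddd
ddddd^A
ddAdAAA
ddAddAd
dddAAdd
ddddddd
ddddddd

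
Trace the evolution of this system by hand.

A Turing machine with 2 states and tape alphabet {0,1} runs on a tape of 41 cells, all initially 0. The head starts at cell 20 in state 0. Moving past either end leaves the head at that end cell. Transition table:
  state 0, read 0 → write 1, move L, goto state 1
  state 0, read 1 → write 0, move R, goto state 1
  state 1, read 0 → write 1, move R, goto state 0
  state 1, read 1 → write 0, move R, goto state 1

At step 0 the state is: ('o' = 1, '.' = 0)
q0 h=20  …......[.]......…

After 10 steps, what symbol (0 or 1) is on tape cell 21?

0) q0 h=20  …......[.]......…
1) q1 h=19  …......[.]o.....…
2) q0 h=20  ….....o[o]......…
3) q1 h=21  …....o.[.]......…
4) q0 h=22  …...o.o[.]......…
5) q1 h=21  …....o.[o]o.....…
6) q1 h=22  …...o..[o]......…
7) q1 h=23  …..o...[.]......…
8) q0 h=24  ….o...o[.]......…
9) q1 h=23  …..o...[o]o.....…
10) q1 h=24  ….o....[o]......…

0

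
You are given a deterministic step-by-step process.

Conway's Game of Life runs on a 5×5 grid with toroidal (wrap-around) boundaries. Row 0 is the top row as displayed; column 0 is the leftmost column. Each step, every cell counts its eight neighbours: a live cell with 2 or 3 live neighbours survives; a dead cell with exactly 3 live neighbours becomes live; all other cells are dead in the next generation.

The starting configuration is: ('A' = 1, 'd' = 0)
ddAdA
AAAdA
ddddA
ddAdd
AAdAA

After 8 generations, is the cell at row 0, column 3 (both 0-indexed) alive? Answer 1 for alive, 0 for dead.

gen 0: ddAdA
AAAdA
ddddA
ddAdd
AAdAA
gen 1: ddddd
dAAdA
ddAdA
dAAdd
AAddA
gen 2: ddAAA
AAAdd
ddddd
ddAdA
AAAdd
gen 3: ddddA
AAAdA
AdAAd
AdAAd
Adddd
gen 4: dddAA
ddAdd
ddddd
AdAAd
AAdAd
gen 5: AAdAA
dddAd
dAAAd
AdAAd
AAddd
gen 6: dAdAd
ddddd
dAddd
AddAd
ddddd
gen 7: ddddd
ddAdd
ddddd
ddddd
ddAdA
gen 8: dddAd
ddddd
ddddd
ddddd
ddddd

1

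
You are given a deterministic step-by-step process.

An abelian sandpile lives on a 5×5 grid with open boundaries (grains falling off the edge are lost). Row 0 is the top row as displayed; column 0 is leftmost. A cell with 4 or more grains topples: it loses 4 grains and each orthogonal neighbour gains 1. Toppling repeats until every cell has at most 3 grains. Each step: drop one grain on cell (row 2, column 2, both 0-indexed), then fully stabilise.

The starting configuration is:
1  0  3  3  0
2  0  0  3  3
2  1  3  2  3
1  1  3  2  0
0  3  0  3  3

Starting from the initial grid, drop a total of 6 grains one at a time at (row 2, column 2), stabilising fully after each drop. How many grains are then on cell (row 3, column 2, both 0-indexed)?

3

0) 1  0  3  3  0
2  0  0  3  3
2  1  3  2  3
1  1  3  2  0
0  3  0  3  3
1) 1  0  3  3  0
2  0  1  3  3
2  2  1  3  3
1  2  0  3  0
0  3  1  3  3
2) 1  0  3  3  0
2  0  1  3  3
2  2  2  3  3
1  2  0  3  0
0  3  1  3  3
3) 1  0  3  3  0
2  0  1  3  3
2  2  3  3  3
1  2  0  3  0
0  3  1  3  3
4) 1  1  1  1  2
2  1  0  3  1
2  3  2  3  1
1  2  2  1  3
0  3  2  1  0
5) 1  1  1  1  2
2  1  0  3  1
2  3  3  3  1
1  2  2  1  3
0  3  2  1  0
6) 1  1  1  2  2
2  2  2  0  2
3  0  2  1  2
1  3  3  2  3
0  3  2  1  0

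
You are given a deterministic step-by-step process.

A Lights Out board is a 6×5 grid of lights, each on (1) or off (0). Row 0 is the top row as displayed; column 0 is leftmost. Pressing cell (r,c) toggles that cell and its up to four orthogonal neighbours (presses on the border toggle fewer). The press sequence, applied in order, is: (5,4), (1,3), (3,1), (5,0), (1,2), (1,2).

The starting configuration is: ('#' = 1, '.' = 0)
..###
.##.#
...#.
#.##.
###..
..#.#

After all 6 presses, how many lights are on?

13

[0] ..###
.##.#
...#.
#.##.
###..
..#.#
[1] ..###
.##.#
...#.
#.##.
###.#
..##.
[2] ..#.#
.#.#.
.....
#.##.
###.#
..##.
[3] ..#.#
.#.#.
.#...
.#.#.
#.#.#
..##.
[4] ..#.#
.#.#.
.#...
.#.#.
..#.#
####.
[5] ....#
..#..
.##..
.#.#.
..#.#
####.
[6] ..#.#
.#.#.
.#...
.#.#.
..#.#
####.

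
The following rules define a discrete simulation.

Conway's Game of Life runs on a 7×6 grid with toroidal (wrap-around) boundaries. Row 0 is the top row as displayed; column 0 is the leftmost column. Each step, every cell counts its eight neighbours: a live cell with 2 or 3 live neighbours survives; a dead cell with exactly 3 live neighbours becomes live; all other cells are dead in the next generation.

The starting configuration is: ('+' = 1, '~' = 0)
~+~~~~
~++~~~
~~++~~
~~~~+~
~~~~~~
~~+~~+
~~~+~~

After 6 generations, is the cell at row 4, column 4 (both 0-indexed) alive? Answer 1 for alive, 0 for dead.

0

t=0: ~+~~~~
~++~~~
~~++~~
~~~~+~
~~~~~~
~~+~~+
~~~+~~
t=1: ~+~~~~
~+~+~~
~+++~~
~~~+~~
~~~~~~
~~~~~~
~~+~~~
t=2: ~+~~~~
++~+~~
~+~++~
~~~+~~
~~~~~~
~~~~~~
~~~~~~
t=3: +++~~~
++~++~
++~++~
~~+++~
~~~~~~
~~~~~~
~~~~~~
t=4: +~++~+
~~~~+~
+~~~~~
~++~++
~~~+~~
~~~~~~
~+~~~~
t=5: ++++++
++~++~
++~++~
++++++
~~+++~
~~~~~~
+++~~~
t=6: ~~~~~~
~~~~~~
~~~~~~
~~~~~~
+~~~~~
~~~~~~
~~~~+~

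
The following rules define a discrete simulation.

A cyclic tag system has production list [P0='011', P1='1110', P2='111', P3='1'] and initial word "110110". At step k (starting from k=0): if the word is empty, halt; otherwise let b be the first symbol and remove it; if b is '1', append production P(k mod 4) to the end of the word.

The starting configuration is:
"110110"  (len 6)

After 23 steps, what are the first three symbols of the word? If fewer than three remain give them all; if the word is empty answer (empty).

gen 0: "110110"  (len 6)
gen 1: "10110011"  (len 8)
gen 2: "01100111110"  (len 11)
gen 3: "1100111110"  (len 10)
gen 4: "1001111101"  (len 10)
gen 5: "001111101011"  (len 12)
gen 6: "01111101011"  (len 11)
gen 7: "1111101011"  (len 10)
gen 8: "1111010111"  (len 10)
gen 9: "111010111011"  (len 12)
gen 10: "110101110111110"  (len 15)
gen 11: "10101110111110111"  (len 17)
gen 12: "01011101111101111"  (len 17)
gen 13: "1011101111101111"  (len 16)
gen 14: "0111011111011111110"  (len 19)
gen 15: "111011111011111110"  (len 18)
gen 16: "110111110111111101"  (len 18)
gen 17: "10111110111111101011"  (len 20)
gen 18: "01111101111111010111110"  (len 23)
gen 19: "1111101111111010111110"  (len 22)
gen 20: "1111011111110101111101"  (len 22)
gen 21: "111011111110101111101011"  (len 24)
gen 22: "110111111101011111010111110"  (len 27)
gen 23: "10111111101011111010111110111"  (len 29)

101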